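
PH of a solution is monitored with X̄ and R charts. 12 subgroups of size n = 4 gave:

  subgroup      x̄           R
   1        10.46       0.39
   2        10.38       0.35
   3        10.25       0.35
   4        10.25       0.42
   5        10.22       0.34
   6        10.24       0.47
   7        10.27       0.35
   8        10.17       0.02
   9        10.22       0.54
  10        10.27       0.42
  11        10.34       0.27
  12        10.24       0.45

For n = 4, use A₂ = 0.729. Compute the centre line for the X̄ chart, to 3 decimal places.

X̄̄ = (10.46 + 10.38 + 10.25 + 10.25 + 10.22 + 10.24 + 10.27 + 10.17 + 10.22 + 10.27 + 10.34 + 10.24) / 12 = 123.3100 / 12 = 10.2758
CL = X̄̄ = 10.2758

10.276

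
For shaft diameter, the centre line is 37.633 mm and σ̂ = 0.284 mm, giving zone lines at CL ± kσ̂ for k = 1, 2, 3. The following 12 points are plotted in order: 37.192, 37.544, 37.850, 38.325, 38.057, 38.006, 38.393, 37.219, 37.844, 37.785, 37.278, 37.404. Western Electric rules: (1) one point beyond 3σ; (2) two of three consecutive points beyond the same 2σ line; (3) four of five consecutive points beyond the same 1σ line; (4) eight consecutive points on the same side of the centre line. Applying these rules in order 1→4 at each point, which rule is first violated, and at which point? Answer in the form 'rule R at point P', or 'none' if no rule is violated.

rule 3 at point 7

Zone of each point (C = within 1σ̂, B = 1σ̂–2σ̂, A = 2σ̂–3σ̂, * = beyond 3σ̂; sign = side of CL): 1:-B, 2:-C, 3:+C, 4:+A, 5:+B, 6:+B, 7:+A, 8:-B, 9:+C, 10:+C, 11:-B, 12:-C
Rule 3 (four of five consecutive points beyond the same 1σ limit) is satisfied at point 7.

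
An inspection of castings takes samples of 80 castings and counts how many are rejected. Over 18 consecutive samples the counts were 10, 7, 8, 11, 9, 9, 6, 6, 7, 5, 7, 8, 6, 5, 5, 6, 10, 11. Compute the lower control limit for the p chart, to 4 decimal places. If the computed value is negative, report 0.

p̄ = Σdᵢ / (k·n) = 136 / (18 × 80) = 0.09444
LCL = p̄ − 3·√(p̄(1−p̄)/n) = 0.09444 − 3 × 0.03270 = -0.00364 → 0 (negative, so LCL = 0)

0.0000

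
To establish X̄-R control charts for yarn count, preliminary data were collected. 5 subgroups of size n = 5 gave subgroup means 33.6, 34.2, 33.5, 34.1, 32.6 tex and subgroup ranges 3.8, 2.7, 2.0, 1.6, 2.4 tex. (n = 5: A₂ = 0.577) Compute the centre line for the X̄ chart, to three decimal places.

33.600

X̄̄ = (33.6 + 34.2 + 33.5 + 34.1 + 32.6) / 5 = 168.0000 / 5 = 33.6000
CL = X̄̄ = 33.6000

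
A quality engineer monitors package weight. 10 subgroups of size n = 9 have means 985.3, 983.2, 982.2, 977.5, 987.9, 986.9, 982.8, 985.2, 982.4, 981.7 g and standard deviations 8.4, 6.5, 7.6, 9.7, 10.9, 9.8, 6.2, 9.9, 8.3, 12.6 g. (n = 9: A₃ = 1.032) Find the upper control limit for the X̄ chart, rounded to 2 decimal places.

X̄̄ = (985.3 + 983.2 + 982.2 + 977.5 + 987.9 + 986.9 + 982.8 + 985.2 + 982.4 + 981.7) / 10 = 983.5100
s̄ = (8.4 + 6.5 + 7.6 + 9.7 + 10.9 + 9.8 + 6.2 + 9.9 + 8.3 + 12.6) / 10 = 8.9900
UCL = X̄̄ + A₃·s̄ = 983.5100 + 1.032 × 8.9900 = 992.7877

992.79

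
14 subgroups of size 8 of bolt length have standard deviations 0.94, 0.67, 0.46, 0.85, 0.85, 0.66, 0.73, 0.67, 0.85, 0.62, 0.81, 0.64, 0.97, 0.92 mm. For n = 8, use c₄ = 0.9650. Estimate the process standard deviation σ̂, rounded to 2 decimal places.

0.79

s̄ = (0.94 + 0.67 + 0.46 + 0.85 + 0.85 + 0.66 + 0.73 + 0.67 + 0.85 + 0.62 + 0.81 + 0.64 + 0.97 + 0.92) / 14 = 0.7600
σ̂ = s̄ / c₄ = 0.7600 / 0.9650 = 0.7876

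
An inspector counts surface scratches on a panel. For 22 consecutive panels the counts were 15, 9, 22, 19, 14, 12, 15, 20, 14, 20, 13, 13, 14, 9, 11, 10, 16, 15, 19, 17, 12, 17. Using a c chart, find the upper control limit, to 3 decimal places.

c̄ = (15 + 9 + 22 + 19 + 14 + 12 + 15 + 20 + 14 + 20 + 13 + 13 + 14 + 9 + 11 + 10 + 16 + 15 + 19 + 17 + 12 + 17) / 22 = 326 / 22 = 14.8182
UCL = c̄ + 3√c̄ = 14.8182 + 3 × √14.8182 = 14.8182 + 3 × 3.8494 = 26.3665

26.366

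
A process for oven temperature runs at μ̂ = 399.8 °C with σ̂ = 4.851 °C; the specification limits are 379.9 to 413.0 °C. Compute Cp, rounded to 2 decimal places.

1.14

Cp = (USL − LSL) / (6σ̂) = (413.0 − 379.9) / (6 × 4.851) = 33.1000 / 29.1060 = 1.1372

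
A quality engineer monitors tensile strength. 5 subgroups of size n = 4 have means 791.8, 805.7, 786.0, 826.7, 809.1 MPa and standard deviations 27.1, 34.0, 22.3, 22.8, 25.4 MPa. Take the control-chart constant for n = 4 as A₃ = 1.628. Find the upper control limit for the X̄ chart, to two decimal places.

846.71

X̄̄ = (791.8 + 805.7 + 786.0 + 826.7 + 809.1) / 5 = 803.8600
s̄ = (27.1 + 34.0 + 22.3 + 22.8 + 25.4) / 5 = 26.3200
UCL = X̄̄ + A₃·s̄ = 803.8600 + 1.628 × 26.3200 = 846.7090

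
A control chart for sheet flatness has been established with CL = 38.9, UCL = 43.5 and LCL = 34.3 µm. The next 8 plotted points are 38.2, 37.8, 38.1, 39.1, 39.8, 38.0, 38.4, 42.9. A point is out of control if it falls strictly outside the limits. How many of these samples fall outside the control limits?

All 8 points lie within [34.3, 43.5].

0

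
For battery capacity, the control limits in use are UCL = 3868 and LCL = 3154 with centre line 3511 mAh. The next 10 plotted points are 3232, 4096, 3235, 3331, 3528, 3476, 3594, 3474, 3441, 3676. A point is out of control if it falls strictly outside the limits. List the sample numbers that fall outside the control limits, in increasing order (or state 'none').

2

Compare each point to [3154, 3868]: sample 2 = 4096 > UCL.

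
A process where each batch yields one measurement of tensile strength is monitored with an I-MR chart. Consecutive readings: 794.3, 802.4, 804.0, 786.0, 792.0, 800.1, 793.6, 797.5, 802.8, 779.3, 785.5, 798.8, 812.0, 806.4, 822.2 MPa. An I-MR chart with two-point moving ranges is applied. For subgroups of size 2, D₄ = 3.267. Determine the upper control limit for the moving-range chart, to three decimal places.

Moving ranges: 8.1, 1.6, 18.0, 6.0, 8.1, 6.5, 3.9, 5.3, 23.5, 6.2, 13.3, 13.2, 5.6, 15.8; M̄R̄ = 135.1000 / 14 = 9.6500
UCL_MR = D₄·M̄R̄ = 3.267 × 9.6500 = 31.5266

31.527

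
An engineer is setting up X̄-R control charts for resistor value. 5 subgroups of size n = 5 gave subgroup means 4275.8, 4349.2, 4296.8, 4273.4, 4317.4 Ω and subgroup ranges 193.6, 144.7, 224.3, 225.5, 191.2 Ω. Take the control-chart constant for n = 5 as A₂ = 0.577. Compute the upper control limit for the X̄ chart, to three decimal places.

4415.531

X̄̄ = (4275.8 + 4349.2 + 4296.8 + 4273.4 + 4317.4) / 5 = 21512.6000 / 5 = 4302.5200
R̄ = (193.6 + 144.7 + 224.3 + 225.5 + 191.2) / 5 = 979.3000 / 5 = 195.8600
UCL = X̄̄ + A₂·R̄ = 4302.5200 + 0.577 × 195.8600 = 4415.5312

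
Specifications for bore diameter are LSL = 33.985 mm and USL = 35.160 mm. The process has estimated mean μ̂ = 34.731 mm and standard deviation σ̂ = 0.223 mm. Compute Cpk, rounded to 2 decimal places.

0.64

Cpu = (USL − μ̂) / (3σ̂) = (35.160 − 34.731) / (3 × 0.223) = 0.6413; Cpl = (μ̂ − LSL) / (3σ̂) = (34.731 − 33.985) / (3 × 0.223) = 1.1151; Cpk = min(Cpu, Cpl) = 0.6413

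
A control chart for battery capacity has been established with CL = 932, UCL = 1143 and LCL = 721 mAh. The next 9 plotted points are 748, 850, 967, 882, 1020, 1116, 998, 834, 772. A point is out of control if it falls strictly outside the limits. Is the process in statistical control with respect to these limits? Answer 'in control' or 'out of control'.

All 9 points lie within [721, 1143].

in control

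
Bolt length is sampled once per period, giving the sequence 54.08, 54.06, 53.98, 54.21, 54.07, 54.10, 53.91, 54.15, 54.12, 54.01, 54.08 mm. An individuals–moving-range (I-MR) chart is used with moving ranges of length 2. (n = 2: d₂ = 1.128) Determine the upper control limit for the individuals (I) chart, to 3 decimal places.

X̄ = (54.08 + 54.06 + 53.98 + 54.21 + 54.07 + 54.10 + 53.91 + 54.15 + 54.12 + 54.01 + 54.08) / 11 = 54.0700
Moving ranges: 0.02, 0.08, 0.23, 0.14, 0.03, 0.19, 0.24, 0.03, 0.11, 0.07; M̄R̄ = 1.1400 / 10 = 0.1140
UCL = X̄ + 3·M̄R̄/d₂ = 54.0700 + 3 × 0.1140 / 1.128 = 54.3732

54.373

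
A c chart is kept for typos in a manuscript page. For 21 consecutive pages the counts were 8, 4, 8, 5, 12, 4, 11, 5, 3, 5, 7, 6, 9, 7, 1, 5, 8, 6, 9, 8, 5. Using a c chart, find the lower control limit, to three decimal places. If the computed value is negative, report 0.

0.000

c̄ = (8 + 4 + 8 + 5 + 12 + 4 + 11 + 5 + 3 + 5 + 7 + 6 + 9 + 7 + 1 + 5 + 8 + 6 + 9 + 8 + 5) / 21 = 136 / 21 = 6.4762
LCL = c̄ − 3√c̄ = 6.4762 − 3 × 2.5448 = -1.1583 → 0 (cannot be negative)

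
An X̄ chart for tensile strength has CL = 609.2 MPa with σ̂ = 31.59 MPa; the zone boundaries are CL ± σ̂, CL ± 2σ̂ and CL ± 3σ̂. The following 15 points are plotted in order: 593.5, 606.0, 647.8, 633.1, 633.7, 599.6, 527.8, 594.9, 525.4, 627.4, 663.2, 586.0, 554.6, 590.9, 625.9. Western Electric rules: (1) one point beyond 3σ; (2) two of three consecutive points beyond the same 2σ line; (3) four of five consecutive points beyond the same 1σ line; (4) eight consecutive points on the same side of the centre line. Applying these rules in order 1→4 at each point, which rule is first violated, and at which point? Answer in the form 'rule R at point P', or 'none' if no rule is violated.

rule 2 at point 9

Zone of each point (C = within 1σ̂, B = 1σ̂–2σ̂, A = 2σ̂–3σ̂, * = beyond 3σ̂; sign = side of CL): 1:-C, 2:-C, 3:+B, 4:+C, 5:+C, 6:-C, 7:-A, 8:-C, 9:-A, 10:+C, 11:+B, 12:-C, 13:-B, 14:-C, 15:+C
Rule 2 (two of three consecutive points beyond the same 2σ limit) is satisfied at point 9.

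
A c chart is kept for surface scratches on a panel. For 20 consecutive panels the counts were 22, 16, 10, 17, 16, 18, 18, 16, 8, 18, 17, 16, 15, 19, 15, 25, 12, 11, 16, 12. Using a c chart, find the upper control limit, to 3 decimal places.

27.794

c̄ = (22 + 16 + 10 + 17 + 16 + 18 + 18 + 16 + 8 + 18 + 17 + 16 + 15 + 19 + 15 + 25 + 12 + 11 + 16 + 12) / 20 = 317 / 20 = 15.8500
UCL = c̄ + 3√c̄ = 15.8500 + 3 × √15.8500 = 15.8500 + 3 × 3.9812 = 27.7936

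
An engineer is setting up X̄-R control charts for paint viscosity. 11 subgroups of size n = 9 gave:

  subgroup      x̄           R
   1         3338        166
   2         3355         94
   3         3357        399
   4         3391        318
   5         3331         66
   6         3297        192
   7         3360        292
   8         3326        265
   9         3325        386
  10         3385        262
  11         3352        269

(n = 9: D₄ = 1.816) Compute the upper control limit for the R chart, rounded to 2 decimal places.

R̄ = (166 + 94 + 399 + 318 + 66 + 192 + 292 + 265 + 386 + 262 + 269) / 11 = 2709.0000 / 11 = 246.2727
UCL_R = D₄·R̄ = 1.816 × 246.2727 = 447.2313

447.23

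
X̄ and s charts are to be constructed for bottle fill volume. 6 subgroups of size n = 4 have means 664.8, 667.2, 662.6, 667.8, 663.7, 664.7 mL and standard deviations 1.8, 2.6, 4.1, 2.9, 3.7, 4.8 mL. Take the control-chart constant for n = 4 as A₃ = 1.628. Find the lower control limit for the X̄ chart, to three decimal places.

659.734

X̄̄ = (664.8 + 667.2 + 662.6 + 667.8 + 663.7 + 664.7) / 6 = 665.1333
s̄ = (1.8 + 2.6 + 4.1 + 2.9 + 3.7 + 4.8) / 6 = 3.3167
LCL = X̄̄ − A₃·s̄ = 665.1333 − 1.628 × 3.3167 = 659.7338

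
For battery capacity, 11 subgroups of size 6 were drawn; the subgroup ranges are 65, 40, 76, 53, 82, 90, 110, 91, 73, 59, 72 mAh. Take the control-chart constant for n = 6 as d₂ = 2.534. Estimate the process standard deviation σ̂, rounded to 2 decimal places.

R̄ = (65 + 40 + 76 + 53 + 82 + 90 + 110 + 91 + 73 + 59 + 72) / 11 = 73.7273
σ̂ = R̄ / d₂ = 73.7273 / 2.534 = 29.0952

29.10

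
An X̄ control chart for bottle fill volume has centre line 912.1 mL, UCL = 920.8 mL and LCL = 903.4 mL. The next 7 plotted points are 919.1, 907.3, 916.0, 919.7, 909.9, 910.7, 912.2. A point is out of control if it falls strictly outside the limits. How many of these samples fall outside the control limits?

0

All 7 points lie within [903.4, 920.8].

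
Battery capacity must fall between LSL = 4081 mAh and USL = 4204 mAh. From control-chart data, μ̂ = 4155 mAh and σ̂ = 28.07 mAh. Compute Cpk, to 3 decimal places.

Cpu = (USL − μ̂) / (3σ̂) = (4204 − 4155) / (3 × 28.07) = 0.5819; Cpl = (μ̂ − LSL) / (3σ̂) = (4155 − 4081) / (3 × 28.07) = 0.8788; Cpk = min(Cpu, Cpl) = 0.5819

0.582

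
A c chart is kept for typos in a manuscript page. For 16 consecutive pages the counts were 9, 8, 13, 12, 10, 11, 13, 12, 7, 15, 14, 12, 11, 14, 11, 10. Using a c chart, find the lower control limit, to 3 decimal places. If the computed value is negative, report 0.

c̄ = (9 + 8 + 13 + 12 + 10 + 11 + 13 + 12 + 7 + 15 + 14 + 12 + 11 + 14 + 11 + 10) / 16 = 182 / 16 = 11.3750
LCL = c̄ − 3√c̄ = 11.3750 − 3 × 3.3727 = 1.2569

1.257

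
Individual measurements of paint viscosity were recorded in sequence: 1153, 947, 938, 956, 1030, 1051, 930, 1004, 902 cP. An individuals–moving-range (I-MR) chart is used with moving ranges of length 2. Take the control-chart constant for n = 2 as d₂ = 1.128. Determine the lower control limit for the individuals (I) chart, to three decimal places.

X̄ = (1153 + 947 + 938 + 956 + 1030 + 1051 + 930 + 1004 + 902) / 9 = 990.1111
Moving ranges: 206, 9, 18, 74, 21, 121, 74, 102; M̄R̄ = 625.0000 / 8 = 78.1250
LCL = X̄ − 3·M̄R̄/d₂ = 990.1111 − 3 × 78.1250 / 1.128 = 782.3319

782.332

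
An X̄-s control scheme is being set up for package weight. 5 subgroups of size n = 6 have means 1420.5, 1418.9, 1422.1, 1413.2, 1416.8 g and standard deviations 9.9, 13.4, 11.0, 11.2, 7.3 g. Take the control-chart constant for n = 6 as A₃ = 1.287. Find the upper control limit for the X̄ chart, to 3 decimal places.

1431.891

X̄̄ = (1420.5 + 1418.9 + 1422.1 + 1413.2 + 1416.8) / 5 = 1418.3000
s̄ = (9.9 + 13.4 + 11.0 + 11.2 + 7.3) / 5 = 10.5600
UCL = X̄̄ + A₃·s̄ = 1418.3000 + 1.287 × 10.5600 = 1431.8907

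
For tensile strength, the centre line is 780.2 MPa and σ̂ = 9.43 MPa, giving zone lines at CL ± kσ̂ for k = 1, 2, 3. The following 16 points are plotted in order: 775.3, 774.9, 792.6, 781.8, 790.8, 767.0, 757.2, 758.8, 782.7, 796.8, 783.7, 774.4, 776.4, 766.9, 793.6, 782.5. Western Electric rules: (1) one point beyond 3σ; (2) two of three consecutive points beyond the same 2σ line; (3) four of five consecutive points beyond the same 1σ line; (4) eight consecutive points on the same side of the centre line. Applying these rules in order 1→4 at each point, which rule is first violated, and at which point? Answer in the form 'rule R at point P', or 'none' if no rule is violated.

rule 2 at point 8

Zone of each point (C = within 1σ̂, B = 1σ̂–2σ̂, A = 2σ̂–3σ̂, * = beyond 3σ̂; sign = side of CL): 1:-C, 2:-C, 3:+B, 4:+C, 5:+B, 6:-B, 7:-A, 8:-A, 9:+C, 10:+B, 11:+C, 12:-C, 13:-C, 14:-B, 15:+B, 16:+C
Rule 2 (two of three consecutive points beyond the same 2σ limit) is satisfied at point 8.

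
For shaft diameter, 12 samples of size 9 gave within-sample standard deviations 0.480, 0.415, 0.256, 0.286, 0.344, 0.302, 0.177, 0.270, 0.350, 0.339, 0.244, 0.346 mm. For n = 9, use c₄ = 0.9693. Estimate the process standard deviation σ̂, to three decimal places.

s̄ = (0.480 + 0.415 + 0.256 + 0.286 + 0.344 + 0.302 + 0.177 + 0.270 + 0.350 + 0.339 + 0.244 + 0.346) / 12 = 0.3174
σ̂ = s̄ / c₄ = 0.3174 / 0.9693 = 0.3275

0.327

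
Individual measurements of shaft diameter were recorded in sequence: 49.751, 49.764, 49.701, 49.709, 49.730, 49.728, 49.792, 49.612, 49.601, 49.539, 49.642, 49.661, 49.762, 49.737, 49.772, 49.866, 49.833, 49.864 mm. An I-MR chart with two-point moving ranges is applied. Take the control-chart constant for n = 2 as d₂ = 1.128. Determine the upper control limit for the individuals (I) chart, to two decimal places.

X̄ = (49.751 + 49.764 + 49.701 + 49.709 + 49.730 + 49.728 + 49.792 + 49.612 + 49.601 + 49.539 + 49.642 + 49.661 + 49.762 + 49.737 + 49.772 + 49.866 + 49.833 + 49.864) / 18 = 49.7258
Moving ranges: 0.013, 0.063, 0.008, 0.021, 0.002, 0.064, 0.180, 0.011, 0.062, 0.103, 0.019, 0.101, 0.025, 0.035, 0.094, 0.033, 0.031; M̄R̄ = 0.8650 / 17 = 0.0509
UCL = X̄ + 3·M̄R̄/d₂ = 49.7258 + 3 × 0.0509 / 1.128 = 49.8611

49.86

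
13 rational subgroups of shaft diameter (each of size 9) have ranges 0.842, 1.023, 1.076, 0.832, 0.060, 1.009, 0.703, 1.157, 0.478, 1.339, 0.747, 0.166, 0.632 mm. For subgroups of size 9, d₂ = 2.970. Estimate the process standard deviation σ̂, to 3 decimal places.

0.261

R̄ = (0.842 + 1.023 + 1.076 + 0.832 + 0.060 + 1.009 + 0.703 + 1.157 + 0.478 + 1.339 + 0.747 + 0.166 + 0.632) / 13 = 0.7742
σ̂ = R̄ / d₂ = 0.7742 / 2.970 = 0.2607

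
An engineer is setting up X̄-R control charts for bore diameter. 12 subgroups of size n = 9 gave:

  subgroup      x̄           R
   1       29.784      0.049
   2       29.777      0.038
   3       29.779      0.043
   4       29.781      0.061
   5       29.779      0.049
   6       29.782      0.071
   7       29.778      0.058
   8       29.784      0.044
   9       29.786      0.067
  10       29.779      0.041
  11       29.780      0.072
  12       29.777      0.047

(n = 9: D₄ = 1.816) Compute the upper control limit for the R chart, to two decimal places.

0.10

R̄ = (0.049 + 0.038 + 0.043 + 0.061 + 0.049 + 0.071 + 0.058 + 0.044 + 0.067 + 0.041 + 0.072 + 0.047) / 12 = 0.6400 / 12 = 0.0533
UCL_R = D₄·R̄ = 1.816 × 0.0533 = 0.0969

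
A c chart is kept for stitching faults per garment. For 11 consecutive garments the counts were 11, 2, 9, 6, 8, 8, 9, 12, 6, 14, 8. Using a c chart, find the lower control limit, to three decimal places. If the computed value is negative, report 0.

0.000

c̄ = (11 + 2 + 9 + 6 + 8 + 8 + 9 + 12 + 6 + 14 + 8) / 11 = 93 / 11 = 8.4545
LCL = c̄ − 3√c̄ = 8.4545 − 3 × 2.9077 = -0.2685 → 0 (cannot be negative)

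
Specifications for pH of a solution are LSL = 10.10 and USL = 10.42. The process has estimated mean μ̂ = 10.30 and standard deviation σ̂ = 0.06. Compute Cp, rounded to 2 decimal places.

Cp = (USL − LSL) / (6σ̂) = (10.42 − 10.10) / (6 × 0.06) = 0.3200 / 0.3600 = 0.8889

0.89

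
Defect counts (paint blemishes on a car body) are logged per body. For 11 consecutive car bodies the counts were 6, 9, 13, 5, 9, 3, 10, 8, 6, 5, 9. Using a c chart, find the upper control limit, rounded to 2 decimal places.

c̄ = (6 + 9 + 13 + 5 + 9 + 3 + 10 + 8 + 6 + 5 + 9) / 11 = 83 / 11 = 7.5455
UCL = c̄ + 3√c̄ = 7.5455 + 3 × √7.5455 = 7.5455 + 3 × 2.7469 = 15.7862

15.79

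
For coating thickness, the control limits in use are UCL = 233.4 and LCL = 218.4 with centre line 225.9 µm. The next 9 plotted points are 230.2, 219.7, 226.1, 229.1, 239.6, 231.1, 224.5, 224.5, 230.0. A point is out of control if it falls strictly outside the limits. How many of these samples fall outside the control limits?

1

Compare each point to [218.4, 233.4]: sample 5 = 239.6 > UCL.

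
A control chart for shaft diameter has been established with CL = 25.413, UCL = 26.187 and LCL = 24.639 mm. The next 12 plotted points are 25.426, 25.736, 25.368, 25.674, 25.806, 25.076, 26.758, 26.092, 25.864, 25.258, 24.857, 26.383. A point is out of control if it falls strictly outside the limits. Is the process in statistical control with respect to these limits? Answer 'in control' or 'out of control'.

Compare each point to [24.639, 26.187]: sample 7 = 26.758 > UCL; sample 12 = 26.383 > UCL.

out of control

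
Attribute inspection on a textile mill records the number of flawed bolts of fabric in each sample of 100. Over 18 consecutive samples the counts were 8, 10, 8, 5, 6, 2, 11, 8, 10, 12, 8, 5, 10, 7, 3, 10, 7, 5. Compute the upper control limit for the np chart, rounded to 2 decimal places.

p̄ = Σdᵢ / (k·n) = 135 / (18 × 100) = 0.07500
UCL = np̄ + 3·√(np̄(1−p̄)) = 7.5000 + 3 × √(7.5000×0.92500) = 7.5000 + 3 × 2.6339 = 15.4017

15.40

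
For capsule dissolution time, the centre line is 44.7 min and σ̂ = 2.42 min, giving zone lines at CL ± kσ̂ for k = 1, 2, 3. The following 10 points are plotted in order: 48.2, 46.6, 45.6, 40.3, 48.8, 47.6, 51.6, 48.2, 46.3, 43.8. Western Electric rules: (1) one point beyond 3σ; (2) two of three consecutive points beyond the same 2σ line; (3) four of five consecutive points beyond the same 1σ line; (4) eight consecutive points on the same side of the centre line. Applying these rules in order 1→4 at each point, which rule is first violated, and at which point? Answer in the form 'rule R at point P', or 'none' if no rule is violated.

rule 3 at point 8

Zone of each point (C = within 1σ̂, B = 1σ̂–2σ̂, A = 2σ̂–3σ̂, * = beyond 3σ̂; sign = side of CL): 1:+B, 2:+C, 3:+C, 4:-B, 5:+B, 6:+B, 7:+A, 8:+B, 9:+C, 10:-C
Rule 3 (four of five consecutive points beyond the same 1σ limit) is satisfied at point 8.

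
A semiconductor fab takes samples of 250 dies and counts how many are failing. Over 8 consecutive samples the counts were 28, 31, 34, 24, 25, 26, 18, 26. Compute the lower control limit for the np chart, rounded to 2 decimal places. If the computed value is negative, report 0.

p̄ = Σdᵢ / (k·n) = 212 / (8 × 250) = 0.10600
LCL = np̄ − 3·√(np̄(1−p̄)) = 26.5000 − 3 × 4.8673 = 11.8980

11.90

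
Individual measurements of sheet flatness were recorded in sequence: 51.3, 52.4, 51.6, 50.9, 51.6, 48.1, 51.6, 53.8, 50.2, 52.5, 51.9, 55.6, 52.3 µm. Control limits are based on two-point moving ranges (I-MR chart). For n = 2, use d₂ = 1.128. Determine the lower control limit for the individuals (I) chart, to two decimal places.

46.07

X̄ = (51.3 + 52.4 + 51.6 + 50.9 + 51.6 + 48.1 + 51.6 + 53.8 + 50.2 + 52.5 + 51.9 + 55.6 + 52.3) / 13 = 51.8308
Moving ranges: 1.1, 0.8, 0.7, 0.7, 3.5, 3.5, 2.2, 3.6, 2.3, 0.6, 3.7, 3.3; M̄R̄ = 26.0000 / 12 = 2.1667
LCL = X̄ − 3·M̄R̄/d₂ = 51.8308 − 3 × 2.1667 / 1.128 = 46.0684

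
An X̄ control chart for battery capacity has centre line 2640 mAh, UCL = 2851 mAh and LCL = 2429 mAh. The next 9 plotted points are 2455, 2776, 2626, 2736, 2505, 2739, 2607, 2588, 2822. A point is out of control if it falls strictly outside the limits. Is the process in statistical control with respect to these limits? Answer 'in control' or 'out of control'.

in control

All 9 points lie within [2429, 2851].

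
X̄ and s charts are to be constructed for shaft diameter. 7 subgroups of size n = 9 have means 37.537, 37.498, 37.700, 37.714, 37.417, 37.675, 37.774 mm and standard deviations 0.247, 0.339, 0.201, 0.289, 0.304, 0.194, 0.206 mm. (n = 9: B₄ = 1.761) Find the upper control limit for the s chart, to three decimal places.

0.448

s̄ = (0.247 + 0.339 + 0.201 + 0.289 + 0.304 + 0.194 + 0.206) / 7 = 0.2543
UCL_s = B₄·s̄ = 1.761 × 0.2543 = 0.4478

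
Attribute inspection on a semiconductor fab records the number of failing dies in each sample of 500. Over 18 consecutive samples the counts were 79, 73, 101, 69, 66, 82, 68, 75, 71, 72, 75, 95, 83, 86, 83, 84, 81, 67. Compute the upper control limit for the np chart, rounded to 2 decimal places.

102.72

p̄ = Σdᵢ / (k·n) = 1410 / (18 × 500) = 0.15667
UCL = np̄ + 3·√(np̄(1−p̄)) = 78.3333 + 3 × √(78.3333×0.84333) = 78.3333 + 3 × 8.1278 = 102.7167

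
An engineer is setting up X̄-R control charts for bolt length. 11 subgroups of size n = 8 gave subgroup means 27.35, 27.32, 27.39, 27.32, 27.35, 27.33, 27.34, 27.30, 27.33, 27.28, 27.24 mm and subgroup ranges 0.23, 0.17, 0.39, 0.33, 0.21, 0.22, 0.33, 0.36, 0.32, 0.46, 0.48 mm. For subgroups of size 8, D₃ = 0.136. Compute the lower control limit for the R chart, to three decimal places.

0.043

R̄ = (0.23 + 0.17 + 0.39 + 0.33 + 0.21 + 0.22 + 0.33 + 0.36 + 0.32 + 0.46 + 0.48) / 11 = 3.5000 / 11 = 0.3182
LCL_R = D₃·R̄ = 0.136 × 0.3182 = 0.0433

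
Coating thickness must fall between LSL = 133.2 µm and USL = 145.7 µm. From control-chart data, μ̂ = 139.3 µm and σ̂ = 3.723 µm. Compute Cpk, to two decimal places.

Cpu = (USL − μ̂) / (3σ̂) = (145.7 − 139.3) / (3 × 3.723) = 0.5730; Cpl = (μ̂ − LSL) / (3σ̂) = (139.3 − 133.2) / (3 × 3.723) = 0.5462; Cpk = min(Cpu, Cpl) = 0.5462

0.55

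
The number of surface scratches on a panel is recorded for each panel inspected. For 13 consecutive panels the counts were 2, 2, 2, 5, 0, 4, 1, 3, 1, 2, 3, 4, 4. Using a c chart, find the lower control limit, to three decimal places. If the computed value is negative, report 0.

c̄ = (2 + 2 + 2 + 5 + 0 + 4 + 1 + 3 + 1 + 2 + 3 + 4 + 4) / 13 = 33 / 13 = 2.5385
LCL = c̄ − 3√c̄ = 2.5385 − 3 × 1.5933 = -2.2413 → 0 (cannot be negative)

0.000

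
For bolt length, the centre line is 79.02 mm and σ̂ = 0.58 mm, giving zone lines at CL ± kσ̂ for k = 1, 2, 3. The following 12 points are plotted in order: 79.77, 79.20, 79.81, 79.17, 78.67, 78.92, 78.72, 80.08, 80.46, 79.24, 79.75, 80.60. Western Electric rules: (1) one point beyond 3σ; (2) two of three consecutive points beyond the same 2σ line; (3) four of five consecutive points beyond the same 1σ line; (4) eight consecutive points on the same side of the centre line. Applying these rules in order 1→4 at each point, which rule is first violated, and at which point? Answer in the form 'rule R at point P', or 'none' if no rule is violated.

rule 3 at point 12

Zone of each point (C = within 1σ̂, B = 1σ̂–2σ̂, A = 2σ̂–3σ̂, * = beyond 3σ̂; sign = side of CL): 1:+B, 2:+C, 3:+B, 4:+C, 5:-C, 6:-C, 7:-C, 8:+B, 9:+A, 10:+C, 11:+B, 12:+A
Rule 3 (four of five consecutive points beyond the same 1σ limit) is satisfied at point 12.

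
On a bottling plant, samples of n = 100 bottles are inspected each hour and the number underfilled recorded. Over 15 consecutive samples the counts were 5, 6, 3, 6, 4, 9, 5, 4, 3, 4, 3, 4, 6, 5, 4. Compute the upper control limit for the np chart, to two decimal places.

p̄ = Σdᵢ / (k·n) = 71 / (15 × 100) = 0.04733
UCL = np̄ + 3·√(np̄(1−p̄)) = 4.7333 + 3 × √(4.7333×0.95267) = 4.7333 + 3 × 2.1235 = 11.1039

11.10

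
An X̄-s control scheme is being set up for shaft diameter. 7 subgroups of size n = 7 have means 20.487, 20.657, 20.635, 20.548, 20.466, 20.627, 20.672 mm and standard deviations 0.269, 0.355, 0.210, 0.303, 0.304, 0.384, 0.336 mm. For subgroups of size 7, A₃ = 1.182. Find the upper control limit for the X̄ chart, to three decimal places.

X̄̄ = (20.487 + 20.657 + 20.635 + 20.548 + 20.466 + 20.627 + 20.672) / 7 = 20.5846
s̄ = (0.269 + 0.355 + 0.210 + 0.303 + 0.304 + 0.384 + 0.336) / 7 = 0.3087
UCL = X̄̄ + A₃·s̄ = 20.5846 + 1.182 × 0.3087 = 20.9495

20.949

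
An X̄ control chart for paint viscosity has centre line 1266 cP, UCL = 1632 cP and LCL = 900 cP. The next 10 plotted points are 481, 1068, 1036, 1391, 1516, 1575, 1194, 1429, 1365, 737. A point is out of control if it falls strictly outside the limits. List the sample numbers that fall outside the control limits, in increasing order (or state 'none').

Compare each point to [900, 1632]: sample 1 = 481 < LCL; sample 10 = 737 < LCL.

1, 10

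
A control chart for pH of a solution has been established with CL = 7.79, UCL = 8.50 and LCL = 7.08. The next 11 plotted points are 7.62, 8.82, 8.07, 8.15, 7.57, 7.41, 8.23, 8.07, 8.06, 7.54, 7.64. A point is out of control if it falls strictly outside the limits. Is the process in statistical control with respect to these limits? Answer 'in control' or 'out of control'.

Compare each point to [7.08, 8.50]: sample 2 = 8.82 > UCL.

out of control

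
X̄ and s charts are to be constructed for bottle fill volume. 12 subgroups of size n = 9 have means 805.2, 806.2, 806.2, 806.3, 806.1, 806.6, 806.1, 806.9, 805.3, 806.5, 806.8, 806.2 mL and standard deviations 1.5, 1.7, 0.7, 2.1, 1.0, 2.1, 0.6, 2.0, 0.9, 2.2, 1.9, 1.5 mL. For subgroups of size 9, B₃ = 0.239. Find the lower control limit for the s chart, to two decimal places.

s̄ = (1.5 + 1.7 + 0.7 + 2.1 + 1.0 + 2.1 + 0.6 + 2.0 + 0.9 + 2.2 + 1.9 + 1.5) / 12 = 1.5167
LCL_s = B₃·s̄ = 0.239 × 1.5167 = 0.3625

0.36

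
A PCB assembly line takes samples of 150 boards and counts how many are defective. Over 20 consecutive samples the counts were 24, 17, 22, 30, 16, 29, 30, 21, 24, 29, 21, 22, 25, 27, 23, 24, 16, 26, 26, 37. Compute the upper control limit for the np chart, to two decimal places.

38.02

p̄ = Σdᵢ / (k·n) = 489 / (20 × 150) = 0.16300
UCL = np̄ + 3·√(np̄(1−p̄)) = 24.4500 + 3 × √(24.4500×0.83700) = 24.4500 + 3 × 4.5238 = 38.0214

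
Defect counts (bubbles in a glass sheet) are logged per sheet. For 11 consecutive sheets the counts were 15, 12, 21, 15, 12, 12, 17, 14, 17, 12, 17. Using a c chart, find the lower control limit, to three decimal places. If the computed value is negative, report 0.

3.325

c̄ = (15 + 12 + 21 + 15 + 12 + 12 + 17 + 14 + 17 + 12 + 17) / 11 = 164 / 11 = 14.9091
LCL = c̄ − 3√c̄ = 14.9091 − 3 × 3.8612 = 3.3254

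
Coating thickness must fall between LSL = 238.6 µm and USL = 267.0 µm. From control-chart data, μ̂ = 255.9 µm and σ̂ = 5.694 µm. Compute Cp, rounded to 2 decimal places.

Cp = (USL − LSL) / (6σ̂) = (267.0 − 238.6) / (6 × 5.694) = 28.4000 / 34.1640 = 0.8313

0.83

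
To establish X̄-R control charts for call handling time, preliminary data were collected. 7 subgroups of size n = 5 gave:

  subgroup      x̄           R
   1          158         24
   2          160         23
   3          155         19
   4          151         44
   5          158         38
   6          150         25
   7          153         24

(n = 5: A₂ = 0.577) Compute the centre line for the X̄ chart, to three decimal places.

155.000

X̄̄ = (158 + 160 + 155 + 151 + 158 + 150 + 153) / 7 = 1085.0000 / 7 = 155.0000
CL = X̄̄ = 155.0000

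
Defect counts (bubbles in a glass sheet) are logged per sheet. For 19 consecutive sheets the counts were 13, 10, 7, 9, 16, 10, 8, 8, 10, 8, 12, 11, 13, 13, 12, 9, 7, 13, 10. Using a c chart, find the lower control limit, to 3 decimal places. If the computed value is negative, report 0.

0.765

c̄ = (13 + 10 + 7 + 9 + 16 + 10 + 8 + 8 + 10 + 8 + 12 + 11 + 13 + 13 + 12 + 9 + 7 + 13 + 10) / 19 = 199 / 19 = 10.4737
LCL = c̄ − 3√c̄ = 10.4737 − 3 × 3.2363 = 0.7648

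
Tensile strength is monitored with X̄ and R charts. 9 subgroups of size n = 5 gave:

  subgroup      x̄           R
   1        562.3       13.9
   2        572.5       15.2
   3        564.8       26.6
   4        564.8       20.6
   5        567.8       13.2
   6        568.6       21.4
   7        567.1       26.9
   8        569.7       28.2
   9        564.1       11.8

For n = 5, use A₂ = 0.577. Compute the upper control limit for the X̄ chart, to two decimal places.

X̄̄ = (562.3 + 572.5 + 564.8 + 564.8 + 567.8 + 568.6 + 567.1 + 569.7 + 564.1) / 9 = 5101.7000 / 9 = 566.8556
R̄ = (13.9 + 15.2 + 26.6 + 20.6 + 13.2 + 21.4 + 26.9 + 28.2 + 11.8) / 9 = 177.8000 / 9 = 19.7556
UCL = X̄̄ + A₂·R̄ = 566.8556 + 0.577 × 19.7556 = 578.2545

578.25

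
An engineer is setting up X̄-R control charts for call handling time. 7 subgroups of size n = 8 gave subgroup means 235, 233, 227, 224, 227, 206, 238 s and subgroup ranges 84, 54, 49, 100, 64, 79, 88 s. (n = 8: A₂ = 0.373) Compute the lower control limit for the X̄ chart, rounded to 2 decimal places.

X̄̄ = (235 + 233 + 227 + 224 + 227 + 206 + 238) / 7 = 1590.0000 / 7 = 227.1429
R̄ = (84 + 54 + 49 + 100 + 64 + 79 + 88) / 7 = 518.0000 / 7 = 74.0000
LCL = X̄̄ − A₂·R̄ = 227.1429 − 0.373 × 74.0000 = 199.5409

199.54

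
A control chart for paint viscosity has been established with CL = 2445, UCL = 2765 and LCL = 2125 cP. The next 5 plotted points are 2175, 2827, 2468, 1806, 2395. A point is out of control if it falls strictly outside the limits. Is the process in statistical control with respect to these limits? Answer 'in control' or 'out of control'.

out of control

Compare each point to [2125, 2765]: sample 2 = 2827 > UCL; sample 4 = 1806 < LCL.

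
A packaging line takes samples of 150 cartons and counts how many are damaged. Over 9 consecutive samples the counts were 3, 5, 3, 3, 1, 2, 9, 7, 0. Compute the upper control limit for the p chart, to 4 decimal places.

0.0623

p̄ = Σdᵢ / (k·n) = 33 / (9 × 150) = 0.02444
UCL = p̄ + 3·√(p̄(1−p̄)/n) = 0.02444 + 3 × √(0.02444×0.97556/150) = 0.02444 + 3 × 0.01261 = 0.06227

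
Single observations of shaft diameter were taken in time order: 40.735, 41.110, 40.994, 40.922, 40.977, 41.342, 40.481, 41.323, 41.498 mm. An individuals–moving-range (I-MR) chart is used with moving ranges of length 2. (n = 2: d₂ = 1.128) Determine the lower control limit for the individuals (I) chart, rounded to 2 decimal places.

40.09

X̄ = (40.735 + 41.110 + 40.994 + 40.922 + 40.977 + 41.342 + 40.481 + 41.323 + 41.498) / 9 = 41.0424
Moving ranges: 0.375, 0.116, 0.072, 0.055, 0.365, 0.861, 0.842, 0.175; M̄R̄ = 2.8610 / 8 = 0.3576
LCL = X̄ − 3·M̄R̄/d₂ = 41.0424 − 3 × 0.3576 / 1.128 = 40.0913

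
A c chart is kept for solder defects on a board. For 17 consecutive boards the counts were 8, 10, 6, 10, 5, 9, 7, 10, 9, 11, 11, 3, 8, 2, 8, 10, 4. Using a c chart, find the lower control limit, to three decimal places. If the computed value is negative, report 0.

0.000

c̄ = (8 + 10 + 6 + 10 + 5 + 9 + 7 + 10 + 9 + 11 + 11 + 3 + 8 + 2 + 8 + 10 + 4) / 17 = 131 / 17 = 7.7059
LCL = c̄ − 3√c̄ = 7.7059 − 3 × 2.7759 = -0.6220 → 0 (cannot be negative)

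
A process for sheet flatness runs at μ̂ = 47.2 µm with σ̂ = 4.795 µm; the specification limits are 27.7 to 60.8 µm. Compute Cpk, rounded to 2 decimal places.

0.95

Cpu = (USL − μ̂) / (3σ̂) = (60.8 − 47.2) / (3 × 4.795) = 0.9454; Cpl = (μ̂ − LSL) / (3σ̂) = (47.2 − 27.7) / (3 × 4.795) = 1.3556; Cpk = min(Cpu, Cpl) = 0.9454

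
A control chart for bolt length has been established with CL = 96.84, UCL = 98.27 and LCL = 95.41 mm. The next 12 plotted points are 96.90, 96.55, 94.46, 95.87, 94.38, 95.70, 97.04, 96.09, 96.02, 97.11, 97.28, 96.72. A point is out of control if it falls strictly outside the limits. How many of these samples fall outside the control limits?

2

Compare each point to [95.41, 98.27]: sample 3 = 94.46 < LCL; sample 5 = 94.38 < LCL.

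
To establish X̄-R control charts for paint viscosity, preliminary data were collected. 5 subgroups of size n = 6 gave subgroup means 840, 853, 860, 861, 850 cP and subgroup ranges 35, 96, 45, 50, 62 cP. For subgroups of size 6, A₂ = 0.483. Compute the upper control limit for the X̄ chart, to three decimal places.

880.621

X̄̄ = (840 + 853 + 860 + 861 + 850) / 5 = 4264.0000 / 5 = 852.8000
R̄ = (35 + 96 + 45 + 50 + 62) / 5 = 288.0000 / 5 = 57.6000
UCL = X̄̄ + A₂·R̄ = 852.8000 + 0.483 × 57.6000 = 880.6208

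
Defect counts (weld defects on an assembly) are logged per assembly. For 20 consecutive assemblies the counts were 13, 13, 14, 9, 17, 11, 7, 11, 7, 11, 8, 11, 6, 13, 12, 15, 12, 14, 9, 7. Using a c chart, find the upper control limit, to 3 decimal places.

20.950

c̄ = (13 + 13 + 14 + 9 + 17 + 11 + 7 + 11 + 7 + 11 + 8 + 11 + 6 + 13 + 12 + 15 + 12 + 14 + 9 + 7) / 20 = 220 / 20 = 11.0000
UCL = c̄ + 3√c̄ = 11.0000 + 3 × √11.0000 = 11.0000 + 3 × 3.3166 = 20.9499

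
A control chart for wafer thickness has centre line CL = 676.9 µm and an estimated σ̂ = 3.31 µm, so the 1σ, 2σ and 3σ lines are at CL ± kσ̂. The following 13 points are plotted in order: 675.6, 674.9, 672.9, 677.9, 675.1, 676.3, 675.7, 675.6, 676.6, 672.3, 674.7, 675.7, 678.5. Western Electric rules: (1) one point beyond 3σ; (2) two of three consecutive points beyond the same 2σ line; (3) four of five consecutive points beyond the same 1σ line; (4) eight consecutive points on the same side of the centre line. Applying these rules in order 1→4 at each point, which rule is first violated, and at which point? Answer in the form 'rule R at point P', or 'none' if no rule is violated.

rule 4 at point 12

Zone of each point (C = within 1σ̂, B = 1σ̂–2σ̂, A = 2σ̂–3σ̂, * = beyond 3σ̂; sign = side of CL): 1:-C, 2:-C, 3:-B, 4:+C, 5:-C, 6:-C, 7:-C, 8:-C, 9:-C, 10:-B, 11:-C, 12:-C, 13:+C
Rule 4 (eight consecutive points on the same side of the centre line) is satisfied at point 12.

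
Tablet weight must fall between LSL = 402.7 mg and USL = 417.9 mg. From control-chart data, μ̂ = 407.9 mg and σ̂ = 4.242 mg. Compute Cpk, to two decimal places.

0.41

Cpu = (USL − μ̂) / (3σ̂) = (417.9 − 407.9) / (3 × 4.242) = 0.7858; Cpl = (μ̂ − LSL) / (3σ̂) = (407.9 − 402.7) / (3 × 4.242) = 0.4086; Cpk = min(Cpu, Cpl) = 0.4086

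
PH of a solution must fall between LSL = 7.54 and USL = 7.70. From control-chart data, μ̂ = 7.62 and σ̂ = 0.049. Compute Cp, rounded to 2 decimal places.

0.54

Cp = (USL − LSL) / (6σ̂) = (7.70 − 7.54) / (6 × 0.049) = 0.1600 / 0.2940 = 0.5442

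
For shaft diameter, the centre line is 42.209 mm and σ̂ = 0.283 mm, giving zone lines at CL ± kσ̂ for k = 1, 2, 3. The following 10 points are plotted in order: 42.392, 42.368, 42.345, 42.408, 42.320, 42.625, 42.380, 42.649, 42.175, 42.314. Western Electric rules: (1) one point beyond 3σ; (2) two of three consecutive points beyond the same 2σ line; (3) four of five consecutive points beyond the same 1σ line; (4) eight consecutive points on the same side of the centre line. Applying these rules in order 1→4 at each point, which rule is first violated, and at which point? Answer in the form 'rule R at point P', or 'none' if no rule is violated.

Zone of each point (C = within 1σ̂, B = 1σ̂–2σ̂, A = 2σ̂–3σ̂, * = beyond 3σ̂; sign = side of CL): 1:+C, 2:+C, 3:+C, 4:+C, 5:+C, 6:+B, 7:+C, 8:+B, 9:-C, 10:+C
Rule 4 (eight consecutive points on the same side of the centre line) is satisfied at point 8.

rule 4 at point 8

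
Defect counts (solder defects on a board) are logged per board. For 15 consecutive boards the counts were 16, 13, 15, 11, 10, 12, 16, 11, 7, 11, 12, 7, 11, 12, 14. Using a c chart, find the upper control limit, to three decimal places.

c̄ = (16 + 13 + 15 + 11 + 10 + 12 + 16 + 11 + 7 + 11 + 12 + 7 + 11 + 12 + 14) / 15 = 178 / 15 = 11.8667
UCL = c̄ + 3√c̄ = 11.8667 + 3 × √11.8667 = 11.8667 + 3 × 3.4448 = 22.2011

22.201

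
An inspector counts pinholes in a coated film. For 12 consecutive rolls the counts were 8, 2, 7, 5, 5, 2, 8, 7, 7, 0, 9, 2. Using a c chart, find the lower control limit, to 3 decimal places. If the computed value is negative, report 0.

0.000

c̄ = (8 + 2 + 7 + 5 + 5 + 2 + 8 + 7 + 7 + 0 + 9 + 2) / 12 = 62 / 12 = 5.1667
LCL = c̄ − 3√c̄ = 5.1667 − 3 × 2.2730 = -1.6524 → 0 (cannot be negative)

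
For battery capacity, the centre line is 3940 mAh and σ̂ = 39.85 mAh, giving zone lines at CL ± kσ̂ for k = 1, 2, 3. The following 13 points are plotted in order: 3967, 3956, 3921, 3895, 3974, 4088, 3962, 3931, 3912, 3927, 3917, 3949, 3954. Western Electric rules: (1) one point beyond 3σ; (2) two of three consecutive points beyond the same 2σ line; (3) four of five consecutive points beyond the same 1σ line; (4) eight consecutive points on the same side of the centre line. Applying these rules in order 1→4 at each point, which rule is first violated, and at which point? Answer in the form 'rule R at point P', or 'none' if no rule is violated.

rule 1 at point 6

Zone of each point (C = within 1σ̂, B = 1σ̂–2σ̂, A = 2σ̂–3σ̂, * = beyond 3σ̂; sign = side of CL): 1:+C, 2:+C, 3:-C, 4:-B, 5:+C, 6:+*, 7:+C, 8:-C, 9:-C, 10:-C, 11:-C, 12:+C, 13:+C
Rule 1 (one point beyond the 3σ limits) is satisfied at point 6.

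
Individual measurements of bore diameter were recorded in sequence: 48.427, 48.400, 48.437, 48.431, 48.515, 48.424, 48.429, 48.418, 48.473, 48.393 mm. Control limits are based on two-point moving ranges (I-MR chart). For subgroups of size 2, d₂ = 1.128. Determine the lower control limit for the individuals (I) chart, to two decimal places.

X̄ = (48.427 + 48.400 + 48.437 + 48.431 + 48.515 + 48.424 + 48.429 + 48.418 + 48.473 + 48.393) / 10 = 48.4347
Moving ranges: 0.027, 0.037, 0.006, 0.084, 0.091, 0.005, 0.011, 0.055, 0.080; M̄R̄ = 0.3960 / 9 = 0.0440
LCL = X̄ − 3·M̄R̄/d₂ = 48.4347 − 3 × 0.0440 / 1.128 = 48.3177

48.32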